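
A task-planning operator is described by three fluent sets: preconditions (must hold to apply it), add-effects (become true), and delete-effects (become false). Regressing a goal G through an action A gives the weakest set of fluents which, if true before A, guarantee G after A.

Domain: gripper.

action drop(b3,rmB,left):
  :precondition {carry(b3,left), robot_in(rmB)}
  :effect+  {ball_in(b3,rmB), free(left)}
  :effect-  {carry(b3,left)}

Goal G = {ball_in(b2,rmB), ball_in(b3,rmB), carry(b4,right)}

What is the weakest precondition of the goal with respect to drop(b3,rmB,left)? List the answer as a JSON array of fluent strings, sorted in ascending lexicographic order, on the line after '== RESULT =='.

Regress:
  G ∩ del = {}  (empty — regression defined)
  G \ add = {ball_in(b2,rmB), ball_in(b3,rmB), carry(b4,right)} \ {ball_in(b3,rmB), free(left)} = {ball_in(b2,rmB), carry(b4,right)}
  ∪ pre   = {ball_in(b2,rmB), carry(b4,right)} ∪ {carry(b3,left), robot_in(rmB)}
          = {ball_in(b2,rmB), carry(b3,left), carry(b4,right), robot_in(rmB)}

== RESULT ==
["ball_in(b2,rmB)", "carry(b3,left)", "carry(b4,right)", "robot_in(rmB)"]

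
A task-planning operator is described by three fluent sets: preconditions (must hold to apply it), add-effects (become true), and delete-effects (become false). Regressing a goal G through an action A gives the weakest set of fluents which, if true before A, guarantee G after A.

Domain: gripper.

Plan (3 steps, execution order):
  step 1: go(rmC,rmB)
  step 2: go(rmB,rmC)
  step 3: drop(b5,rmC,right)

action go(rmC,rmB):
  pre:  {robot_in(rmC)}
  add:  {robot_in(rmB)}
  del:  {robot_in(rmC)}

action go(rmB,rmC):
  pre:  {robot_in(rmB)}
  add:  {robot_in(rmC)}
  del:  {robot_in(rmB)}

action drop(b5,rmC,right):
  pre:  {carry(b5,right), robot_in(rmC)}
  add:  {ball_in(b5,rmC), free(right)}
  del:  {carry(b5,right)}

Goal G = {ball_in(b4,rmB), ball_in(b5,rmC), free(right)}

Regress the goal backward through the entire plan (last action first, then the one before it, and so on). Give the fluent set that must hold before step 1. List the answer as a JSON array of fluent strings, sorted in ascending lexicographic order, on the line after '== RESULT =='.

Regress step by step:
  through step 3 (drop(b5,rmC,right)): drop {ball_in(b5,rmC), free(right)}, keep {ball_in(b4,rmB)}, require {carry(b5,right), robot_in(rmC)}
    → {ball_in(b4,rmB), carry(b5,right), robot_in(rmC)}
  through step 2 (go(rmB,rmC)): drop {robot_in(rmC)}, keep {ball_in(b4,rmB), carry(b5,right)}, require {robot_in(rmB)}
    → {ball_in(b4,rmB), carry(b5,right), robot_in(rmB)}
  through step 1 (go(rmC,rmB)): drop {robot_in(rmB)}, keep {ball_in(b4,rmB), carry(b5,right)}, require {robot_in(rmC)}
    → {ball_in(b4,rmB), carry(b5,right), robot_in(rmC)}

== RESULT ==
["ball_in(b4,rmB)", "carry(b5,right)", "robot_in(rmC)"]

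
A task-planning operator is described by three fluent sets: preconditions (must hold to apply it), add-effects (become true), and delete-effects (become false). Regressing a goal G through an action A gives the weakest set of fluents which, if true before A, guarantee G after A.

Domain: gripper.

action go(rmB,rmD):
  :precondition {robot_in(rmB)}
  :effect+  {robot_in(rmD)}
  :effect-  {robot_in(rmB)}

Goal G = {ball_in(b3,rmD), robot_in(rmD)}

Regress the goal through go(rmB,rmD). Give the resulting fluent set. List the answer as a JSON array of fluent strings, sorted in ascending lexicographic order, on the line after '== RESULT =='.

Regress:
  G ∩ del = {}  (empty — regression defined)
  G \ add = {ball_in(b3,rmD), robot_in(rmD)} \ {robot_in(rmD)} = {ball_in(b3,rmD)}
  ∪ pre   = {ball_in(b3,rmD)} ∪ {robot_in(rmB)}
          = {ball_in(b3,rmD), robot_in(rmB)}

== RESULT ==
["ball_in(b3,rmD)", "robot_in(rmB)"]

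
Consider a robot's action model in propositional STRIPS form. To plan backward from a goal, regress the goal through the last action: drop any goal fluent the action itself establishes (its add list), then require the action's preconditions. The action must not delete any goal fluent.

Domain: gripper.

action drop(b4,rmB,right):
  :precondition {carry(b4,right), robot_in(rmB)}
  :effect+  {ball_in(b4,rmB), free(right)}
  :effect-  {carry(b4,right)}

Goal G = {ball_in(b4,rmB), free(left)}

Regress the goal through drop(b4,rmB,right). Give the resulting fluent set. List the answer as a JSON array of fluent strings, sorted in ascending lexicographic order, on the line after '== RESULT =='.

Compute (G \ add) ∪ pre:
  G ∩ del = {}  (empty — regression defined)
  G \ add = {ball_in(b4,rmB), free(left)} \ {ball_in(b4,rmB), free(right)} = {free(left)}
  ∪ pre   = {free(left)} ∪ {carry(b4,right), robot_in(rmB)}
          = {carry(b4,right), free(left), robot_in(rmB)}

== RESULT ==
["carry(b4,right)", "free(left)", "robot_in(rmB)"]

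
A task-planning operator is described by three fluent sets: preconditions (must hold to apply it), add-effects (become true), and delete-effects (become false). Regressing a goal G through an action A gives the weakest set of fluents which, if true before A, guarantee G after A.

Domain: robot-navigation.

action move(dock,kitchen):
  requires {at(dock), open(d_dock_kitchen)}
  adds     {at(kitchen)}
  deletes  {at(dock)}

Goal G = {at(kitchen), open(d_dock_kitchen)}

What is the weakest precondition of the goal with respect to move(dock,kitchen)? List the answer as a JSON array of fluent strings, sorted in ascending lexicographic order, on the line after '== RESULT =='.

Regress:
  G ∩ del = {}  (empty — regression defined)
  G \ add = {at(kitchen), open(d_dock_kitchen)} \ {at(kitchen)} = {open(d_dock_kitchen)}
  ∪ pre   = {open(d_dock_kitchen)} ∪ {at(dock), open(d_dock_kitchen)}
          = {at(dock), open(d_dock_kitchen)}

== RESULT ==
["at(dock)", "open(d_dock_kitchen)"]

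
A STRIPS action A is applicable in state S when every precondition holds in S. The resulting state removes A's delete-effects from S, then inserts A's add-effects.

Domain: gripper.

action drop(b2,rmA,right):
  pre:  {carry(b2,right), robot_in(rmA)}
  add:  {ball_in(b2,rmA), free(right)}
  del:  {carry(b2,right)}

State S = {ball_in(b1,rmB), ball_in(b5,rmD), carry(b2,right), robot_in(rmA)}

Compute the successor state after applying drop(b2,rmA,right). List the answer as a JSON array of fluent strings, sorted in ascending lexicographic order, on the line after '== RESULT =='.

Progress:
  pre ⊆ S: {carry(b2,right), robot_in(rmA)} ⊆ S  — applicable
  S \ del = {ball_in(b1,rmB), ball_in(b5,rmD), robot_in(rmA)}
  ∪ add   = {ball_in(b1,rmB), ball_in(b2,rmA), ball_in(b5,rmD), free(right), robot_in(rmA)}

== RESULT ==
["ball_in(b1,rmB)", "ball_in(b2,rmA)", "ball_in(b5,rmD)", "free(right)", "robot_in(rmA)"]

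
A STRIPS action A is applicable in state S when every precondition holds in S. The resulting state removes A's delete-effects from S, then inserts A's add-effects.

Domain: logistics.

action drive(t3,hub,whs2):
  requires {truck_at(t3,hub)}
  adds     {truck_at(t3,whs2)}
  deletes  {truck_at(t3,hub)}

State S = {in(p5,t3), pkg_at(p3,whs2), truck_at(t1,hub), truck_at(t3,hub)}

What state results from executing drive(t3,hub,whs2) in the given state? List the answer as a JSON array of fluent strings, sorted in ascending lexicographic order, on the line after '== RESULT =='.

Progress:
  pre ⊆ S: {truck_at(t3,hub)} ⊆ S  — applicable
  S \ del = {in(p5,t3), pkg_at(p3,whs2), truck_at(t1,hub)}
  ∪ add   = {in(p5,t3), pkg_at(p3,whs2), truck_at(t1,hub), truck_at(t3,whs2)}

== RESULT ==
["in(p5,t3)", "pkg_at(p3,whs2)", "truck_at(t1,hub)", "truck_at(t3,whs2)"]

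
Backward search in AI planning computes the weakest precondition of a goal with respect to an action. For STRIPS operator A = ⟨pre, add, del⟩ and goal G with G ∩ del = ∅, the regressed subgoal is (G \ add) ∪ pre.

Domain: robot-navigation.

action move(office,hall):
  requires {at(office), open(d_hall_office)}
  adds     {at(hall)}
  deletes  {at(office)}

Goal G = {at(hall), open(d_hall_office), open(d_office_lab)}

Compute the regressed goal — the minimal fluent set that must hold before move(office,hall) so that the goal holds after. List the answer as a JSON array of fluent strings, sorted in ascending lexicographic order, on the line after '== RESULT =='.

Regress:
  G ∩ del = {}  (empty — regression defined)
  G \ add = {at(hall), open(d_hall_office), open(d_office_lab)} \ {at(hall)} = {open(d_hall_office), open(d_office_lab)}
  ∪ pre   = {open(d_hall_office), open(d_office_lab)} ∪ {at(office), open(d_hall_office)}
          = {at(office), open(d_hall_office), open(d_office_lab)}

== RESULT ==
["at(office)", "open(d_hall_office)", "open(d_office_lab)"]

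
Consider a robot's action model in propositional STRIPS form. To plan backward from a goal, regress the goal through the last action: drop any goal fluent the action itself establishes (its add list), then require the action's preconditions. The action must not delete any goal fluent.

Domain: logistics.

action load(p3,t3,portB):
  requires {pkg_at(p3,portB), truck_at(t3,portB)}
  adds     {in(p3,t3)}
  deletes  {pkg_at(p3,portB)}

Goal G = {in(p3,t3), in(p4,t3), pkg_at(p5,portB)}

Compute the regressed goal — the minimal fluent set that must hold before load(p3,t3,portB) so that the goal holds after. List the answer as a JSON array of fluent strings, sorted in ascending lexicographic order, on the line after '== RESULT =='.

Regress:
  G ∩ del = {}  (empty — regression defined)
  G \ add = {in(p3,t3), in(p4,t3), pkg_at(p5,portB)} \ {in(p3,t3)} = {in(p4,t3), pkg_at(p5,portB)}
  ∪ pre   = {in(p4,t3), pkg_at(p5,portB)} ∪ {pkg_at(p3,portB), truck_at(t3,portB)}
          = {in(p4,t3), pkg_at(p3,portB), pkg_at(p5,portB), truck_at(t3,portB)}

== RESULT ==
["in(p4,t3)", "pkg_at(p3,portB)", "pkg_at(p5,portB)", "truck_at(t3,portB)"]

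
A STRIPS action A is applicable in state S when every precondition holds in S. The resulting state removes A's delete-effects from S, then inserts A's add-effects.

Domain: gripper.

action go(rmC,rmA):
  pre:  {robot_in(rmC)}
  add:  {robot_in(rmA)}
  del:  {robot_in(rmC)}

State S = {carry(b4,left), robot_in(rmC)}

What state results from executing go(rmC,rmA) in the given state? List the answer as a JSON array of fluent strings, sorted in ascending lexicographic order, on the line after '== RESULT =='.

Compute (S \ del) ∪ add:
  pre ⊆ S: {robot_in(rmC)} ⊆ S  — applicable
  S \ del = {carry(b4,left)}
  ∪ add   = {carry(b4,left), robot_in(rmA)}

== RESULT ==
["carry(b4,left)", "robot_in(rmA)"]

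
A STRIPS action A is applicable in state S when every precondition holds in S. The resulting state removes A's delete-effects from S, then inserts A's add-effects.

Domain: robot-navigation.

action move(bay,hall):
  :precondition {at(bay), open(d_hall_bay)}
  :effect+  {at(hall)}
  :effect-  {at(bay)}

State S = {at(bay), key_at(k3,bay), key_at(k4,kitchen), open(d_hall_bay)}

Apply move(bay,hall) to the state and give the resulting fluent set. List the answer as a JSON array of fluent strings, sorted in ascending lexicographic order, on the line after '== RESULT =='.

Progress:
  pre ⊆ S: {at(bay), open(d_hall_bay)} ⊆ S  — applicable
  S \ del = {key_at(k3,bay), key_at(k4,kitchen), open(d_hall_bay)}
  ∪ add   = {at(hall), key_at(k3,bay), key_at(k4,kitchen), open(d_hall_bay)}

== RESULT ==
["at(hall)", "key_at(k3,bay)", "key_at(k4,kitchen)", "open(d_hall_bay)"]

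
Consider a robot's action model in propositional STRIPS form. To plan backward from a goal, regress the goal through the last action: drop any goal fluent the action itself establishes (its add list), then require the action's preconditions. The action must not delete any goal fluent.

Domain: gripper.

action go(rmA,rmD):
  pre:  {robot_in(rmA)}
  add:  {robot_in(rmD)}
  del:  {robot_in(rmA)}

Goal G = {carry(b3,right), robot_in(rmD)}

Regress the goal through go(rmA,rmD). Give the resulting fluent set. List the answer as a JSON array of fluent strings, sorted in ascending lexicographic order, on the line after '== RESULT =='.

Regress:
  G ∩ del = {}  (empty — regression defined)
  G \ add = {carry(b3,right), robot_in(rmD)} \ {robot_in(rmD)} = {carry(b3,right)}
  ∪ pre   = {carry(b3,right)} ∪ {robot_in(rmA)}
          = {carry(b3,right), robot_in(rmA)}

== RESULT ==
["carry(b3,right)", "robot_in(rmA)"]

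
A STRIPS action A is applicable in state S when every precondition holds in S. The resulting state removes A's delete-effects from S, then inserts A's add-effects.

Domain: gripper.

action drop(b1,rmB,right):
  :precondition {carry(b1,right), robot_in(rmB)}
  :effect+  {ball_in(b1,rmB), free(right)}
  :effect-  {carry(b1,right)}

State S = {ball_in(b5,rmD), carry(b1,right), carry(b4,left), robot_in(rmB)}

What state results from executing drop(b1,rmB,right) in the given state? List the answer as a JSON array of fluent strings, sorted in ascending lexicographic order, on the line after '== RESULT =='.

Progress:
  pre ⊆ S: {carry(b1,right), robot_in(rmB)} ⊆ S  — applicable
  S \ del = {ball_in(b5,rmD), carry(b4,left), robot_in(rmB)}
  ∪ add   = {ball_in(b1,rmB), ball_in(b5,rmD), carry(b4,left), free(right), robot_in(rmB)}

== RESULT ==
["ball_in(b1,rmB)", "ball_in(b5,rmD)", "carry(b4,left)", "free(right)", "robot_in(rmB)"]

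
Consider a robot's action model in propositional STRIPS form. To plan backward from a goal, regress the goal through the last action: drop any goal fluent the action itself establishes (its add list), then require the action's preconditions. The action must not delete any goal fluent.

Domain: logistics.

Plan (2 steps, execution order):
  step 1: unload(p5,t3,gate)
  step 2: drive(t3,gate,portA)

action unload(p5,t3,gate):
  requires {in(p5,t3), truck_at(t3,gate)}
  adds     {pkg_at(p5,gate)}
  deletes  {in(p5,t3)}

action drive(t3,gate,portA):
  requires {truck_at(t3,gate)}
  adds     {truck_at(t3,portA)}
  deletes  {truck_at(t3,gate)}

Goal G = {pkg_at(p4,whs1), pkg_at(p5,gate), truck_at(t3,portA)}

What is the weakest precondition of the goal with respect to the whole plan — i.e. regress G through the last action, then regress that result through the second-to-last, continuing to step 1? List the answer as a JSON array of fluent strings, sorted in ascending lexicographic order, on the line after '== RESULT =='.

Regress step by step:
  through step 2 (drive(t3,gate,portA)): drop {truck_at(t3,portA)}, keep {pkg_at(p4,whs1), pkg_at(p5,gate)}, require {truck_at(t3,gate)}
    → {pkg_at(p4,whs1), pkg_at(p5,gate), truck_at(t3,gate)}
  through step 1 (unload(p5,t3,gate)): drop {pkg_at(p5,gate)}, keep {pkg_at(p4,whs1), truck_at(t3,gate)}, require {in(p5,t3), truck_at(t3,gate)}
    → {in(p5,t3), pkg_at(p4,whs1), truck_at(t3,gate)}

== RESULT ==
["in(p5,t3)", "pkg_at(p4,whs1)", "truck_at(t3,gate)"]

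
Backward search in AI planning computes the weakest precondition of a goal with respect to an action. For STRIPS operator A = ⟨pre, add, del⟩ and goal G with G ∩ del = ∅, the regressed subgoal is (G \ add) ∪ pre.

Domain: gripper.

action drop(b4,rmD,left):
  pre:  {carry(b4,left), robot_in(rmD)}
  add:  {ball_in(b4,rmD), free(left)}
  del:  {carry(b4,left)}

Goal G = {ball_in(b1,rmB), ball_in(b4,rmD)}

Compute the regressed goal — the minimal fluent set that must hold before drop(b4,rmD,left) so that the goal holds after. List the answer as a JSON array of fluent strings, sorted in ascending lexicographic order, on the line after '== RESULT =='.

Compute (G \ add) ∪ pre:
  G ∩ del = {}  (empty — regression defined)
  G \ add = {ball_in(b1,rmB), ball_in(b4,rmD)} \ {ball_in(b4,rmD), free(left)} = {ball_in(b1,rmB)}
  ∪ pre   = {ball_in(b1,rmB)} ∪ {carry(b4,left), robot_in(rmD)}
          = {ball_in(b1,rmB), carry(b4,left), robot_in(rmD)}

== RESULT ==
["ball_in(b1,rmB)", "carry(b4,left)", "robot_in(rmD)"]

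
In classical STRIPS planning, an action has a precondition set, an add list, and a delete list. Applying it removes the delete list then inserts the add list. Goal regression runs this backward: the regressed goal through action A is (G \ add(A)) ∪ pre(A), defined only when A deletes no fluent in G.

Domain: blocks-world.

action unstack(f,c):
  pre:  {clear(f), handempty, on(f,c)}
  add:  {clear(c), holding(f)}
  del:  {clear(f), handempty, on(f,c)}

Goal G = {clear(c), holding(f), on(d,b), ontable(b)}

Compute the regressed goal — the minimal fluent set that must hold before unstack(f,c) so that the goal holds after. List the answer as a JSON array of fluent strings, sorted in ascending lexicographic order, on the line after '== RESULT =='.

Compute (G \ add) ∪ pre:
  G ∩ del = {}  (empty — regression defined)
  G \ add = {clear(c), holding(f), on(d,b), ontable(b)} \ {clear(c), holding(f)} = {on(d,b), ontable(b)}
  ∪ pre   = {on(d,b), ontable(b)} ∪ {clear(f), handempty, on(f,c)}
          = {clear(f), handempty, on(d,b), on(f,c), ontable(b)}

== RESULT ==
["clear(f)", "handempty", "on(d,b)", "on(f,c)", "ontable(b)"]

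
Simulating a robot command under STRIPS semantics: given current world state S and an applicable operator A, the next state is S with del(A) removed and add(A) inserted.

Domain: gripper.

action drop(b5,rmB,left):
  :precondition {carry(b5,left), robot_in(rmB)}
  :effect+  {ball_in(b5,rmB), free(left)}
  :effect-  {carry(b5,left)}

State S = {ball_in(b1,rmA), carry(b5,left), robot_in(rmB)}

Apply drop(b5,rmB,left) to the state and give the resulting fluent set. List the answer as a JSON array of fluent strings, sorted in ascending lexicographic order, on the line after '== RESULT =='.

Compute (S \ del) ∪ add:
  pre ⊆ S: {carry(b5,left), robot_in(rmB)} ⊆ S  — applicable
  S \ del = {ball_in(b1,rmA), robot_in(rmB)}
  ∪ add   = {ball_in(b1,rmA), ball_in(b5,rmB), free(left), robot_in(rmB)}

== RESULT ==
["ball_in(b1,rmA)", "ball_in(b5,rmB)", "free(left)", "robot_in(rmB)"]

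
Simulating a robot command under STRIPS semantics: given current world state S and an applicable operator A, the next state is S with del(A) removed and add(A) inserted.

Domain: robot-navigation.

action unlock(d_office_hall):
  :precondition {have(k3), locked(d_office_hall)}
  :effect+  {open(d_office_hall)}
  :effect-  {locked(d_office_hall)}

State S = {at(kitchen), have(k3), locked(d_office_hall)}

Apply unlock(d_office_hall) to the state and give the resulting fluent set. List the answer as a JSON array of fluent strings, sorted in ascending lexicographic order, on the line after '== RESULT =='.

Compute (S \ del) ∪ add:
  pre ⊆ S: {have(k3), locked(d_office_hall)} ⊆ S  — applicable
  S \ del = {at(kitchen), have(k3)}
  ∪ add   = {at(kitchen), have(k3), open(d_office_hall)}

== RESULT ==
["at(kitchen)", "have(k3)", "open(d_office_hall)"]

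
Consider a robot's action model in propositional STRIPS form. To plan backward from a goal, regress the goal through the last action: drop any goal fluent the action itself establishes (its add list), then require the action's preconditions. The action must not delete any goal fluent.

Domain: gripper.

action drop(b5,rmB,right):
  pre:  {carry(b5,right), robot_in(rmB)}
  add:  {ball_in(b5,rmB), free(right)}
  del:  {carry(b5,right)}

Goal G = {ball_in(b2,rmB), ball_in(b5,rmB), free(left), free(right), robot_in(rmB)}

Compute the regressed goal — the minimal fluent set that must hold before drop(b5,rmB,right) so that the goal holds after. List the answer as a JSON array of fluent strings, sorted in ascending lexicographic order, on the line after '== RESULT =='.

Regress:
  G ∩ del = {}  (empty — regression defined)
  G \ add = {ball_in(b2,rmB), ball_in(b5,rmB), free(left), free(right), robot_in(rmB)} \ {ball_in(b5,rmB), free(right)} = {ball_in(b2,rmB), free(left), robot_in(rmB)}
  ∪ pre   = {ball_in(b2,rmB), free(left), robot_in(rmB)} ∪ {carry(b5,right), robot_in(rmB)}
          = {ball_in(b2,rmB), carry(b5,right), free(left), robot_in(rmB)}

== RESULT ==
["ball_in(b2,rmB)", "carry(b5,right)", "free(left)", "robot_in(rmB)"]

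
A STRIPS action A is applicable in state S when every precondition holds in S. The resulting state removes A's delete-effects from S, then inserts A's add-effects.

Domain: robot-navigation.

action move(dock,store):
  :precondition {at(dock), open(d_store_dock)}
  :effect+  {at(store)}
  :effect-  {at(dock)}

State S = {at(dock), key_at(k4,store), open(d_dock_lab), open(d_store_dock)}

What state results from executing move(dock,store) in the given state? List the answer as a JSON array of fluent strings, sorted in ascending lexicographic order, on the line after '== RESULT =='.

Compute (S \ del) ∪ add:
  pre ⊆ S: {at(dock), open(d_store_dock)} ⊆ S  — applicable
  S \ del = {key_at(k4,store), open(d_dock_lab), open(d_store_dock)}
  ∪ add   = {at(store), key_at(k4,store), open(d_dock_lab), open(d_store_dock)}

== RESULT ==
["at(store)", "key_at(k4,store)", "open(d_dock_lab)", "open(d_store_dock)"]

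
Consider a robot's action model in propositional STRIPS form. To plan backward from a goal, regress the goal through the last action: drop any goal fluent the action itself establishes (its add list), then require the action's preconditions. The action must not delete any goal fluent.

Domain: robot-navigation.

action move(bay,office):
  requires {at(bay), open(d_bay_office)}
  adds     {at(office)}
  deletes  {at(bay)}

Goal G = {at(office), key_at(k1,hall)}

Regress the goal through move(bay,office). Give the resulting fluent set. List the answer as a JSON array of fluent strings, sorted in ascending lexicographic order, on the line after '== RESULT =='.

Compute (G \ add) ∪ pre:
  G ∩ del = {}  (empty — regression defined)
  G \ add = {at(office), key_at(k1,hall)} \ {at(office)} = {key_at(k1,hall)}
  ∪ pre   = {key_at(k1,hall)} ∪ {at(bay), open(d_bay_office)}
          = {at(bay), key_at(k1,hall), open(d_bay_office)}

== RESULT ==
["at(bay)", "key_at(k1,hall)", "open(d_bay_office)"]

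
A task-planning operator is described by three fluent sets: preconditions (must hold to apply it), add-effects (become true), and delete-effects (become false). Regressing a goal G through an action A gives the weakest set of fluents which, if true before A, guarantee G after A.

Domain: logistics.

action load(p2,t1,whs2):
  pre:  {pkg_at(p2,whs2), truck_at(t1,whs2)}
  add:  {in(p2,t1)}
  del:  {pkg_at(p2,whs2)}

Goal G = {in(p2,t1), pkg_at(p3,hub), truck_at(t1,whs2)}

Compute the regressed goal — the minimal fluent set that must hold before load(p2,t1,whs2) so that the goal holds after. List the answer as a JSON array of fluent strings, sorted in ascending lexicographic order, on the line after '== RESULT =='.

Regress:
  G ∩ del = {}  (empty — regression defined)
  G \ add = {in(p2,t1), pkg_at(p3,hub), truck_at(t1,whs2)} \ {in(p2,t1)} = {pkg_at(p3,hub), truck_at(t1,whs2)}
  ∪ pre   = {pkg_at(p3,hub), truck_at(t1,whs2)} ∪ {pkg_at(p2,whs2), truck_at(t1,whs2)}
          = {pkg_at(p2,whs2), pkg_at(p3,hub), truck_at(t1,whs2)}

== RESULT ==
["pkg_at(p2,whs2)", "pkg_at(p3,hub)", "truck_at(t1,whs2)"]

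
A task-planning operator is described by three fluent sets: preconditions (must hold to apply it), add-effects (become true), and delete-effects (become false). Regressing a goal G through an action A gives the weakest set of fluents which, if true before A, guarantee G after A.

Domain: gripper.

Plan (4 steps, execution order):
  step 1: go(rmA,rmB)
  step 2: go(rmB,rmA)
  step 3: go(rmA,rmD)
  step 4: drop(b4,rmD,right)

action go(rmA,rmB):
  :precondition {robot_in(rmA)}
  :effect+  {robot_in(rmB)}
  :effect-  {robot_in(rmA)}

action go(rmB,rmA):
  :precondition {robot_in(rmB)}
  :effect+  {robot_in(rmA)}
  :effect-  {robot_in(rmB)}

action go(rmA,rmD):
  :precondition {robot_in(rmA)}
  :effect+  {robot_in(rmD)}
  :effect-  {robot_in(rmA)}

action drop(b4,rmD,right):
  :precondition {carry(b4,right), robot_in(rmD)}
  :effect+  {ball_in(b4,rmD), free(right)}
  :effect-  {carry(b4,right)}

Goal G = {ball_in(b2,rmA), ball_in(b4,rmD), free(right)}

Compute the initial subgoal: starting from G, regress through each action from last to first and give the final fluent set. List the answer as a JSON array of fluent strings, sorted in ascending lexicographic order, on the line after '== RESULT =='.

Regress step by step:
  through step 4 (drop(b4,rmD,right)): drop {ball_in(b4,rmD), free(right)}, keep {ball_in(b2,rmA)}, require {carry(b4,right), robot_in(rmD)}
    → {ball_in(b2,rmA), carry(b4,right), robot_in(rmD)}
  through step 3 (go(rmA,rmD)): drop {robot_in(rmD)}, keep {ball_in(b2,rmA), carry(b4,right)}, require {robot_in(rmA)}
    → {ball_in(b2,rmA), carry(b4,right), robot_in(rmA)}
  through step 2 (go(rmB,rmA)): drop {robot_in(rmA)}, keep {ball_in(b2,rmA), carry(b4,right)}, require {robot_in(rmB)}
    → {ball_in(b2,rmA), carry(b4,right), robot_in(rmB)}
  through step 1 (go(rmA,rmB)): drop {robot_in(rmB)}, keep {ball_in(b2,rmA), carry(b4,right)}, require {robot_in(rmA)}
    → {ball_in(b2,rmA), carry(b4,right), robot_in(rmA)}

== RESULT ==
["ball_in(b2,rmA)", "carry(b4,right)", "robot_in(rmA)"]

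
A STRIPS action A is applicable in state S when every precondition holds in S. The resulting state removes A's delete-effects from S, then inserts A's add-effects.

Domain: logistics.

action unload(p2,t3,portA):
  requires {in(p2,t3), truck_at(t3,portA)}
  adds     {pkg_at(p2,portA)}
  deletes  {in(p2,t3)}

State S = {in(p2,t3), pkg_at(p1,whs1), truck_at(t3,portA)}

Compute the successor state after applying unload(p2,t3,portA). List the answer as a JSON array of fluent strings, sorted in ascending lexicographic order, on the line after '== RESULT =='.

Progress:
  pre ⊆ S: {in(p2,t3), truck_at(t3,portA)} ⊆ S  — applicable
  S \ del = {pkg_at(p1,whs1), truck_at(t3,portA)}
  ∪ add   = {pkg_at(p1,whs1), pkg_at(p2,portA), truck_at(t3,portA)}

== RESULT ==
["pkg_at(p1,whs1)", "pkg_at(p2,portA)", "truck_at(t3,portA)"]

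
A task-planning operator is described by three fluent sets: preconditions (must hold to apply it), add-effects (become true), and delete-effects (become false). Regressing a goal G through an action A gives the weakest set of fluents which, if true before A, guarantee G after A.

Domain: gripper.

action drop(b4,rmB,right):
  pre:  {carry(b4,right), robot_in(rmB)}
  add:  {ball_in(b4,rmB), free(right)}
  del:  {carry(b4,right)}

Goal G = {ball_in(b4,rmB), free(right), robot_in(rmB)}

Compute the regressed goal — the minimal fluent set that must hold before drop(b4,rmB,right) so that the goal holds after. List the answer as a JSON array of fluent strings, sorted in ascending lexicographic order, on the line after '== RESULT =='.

Regress:
  G ∩ del = {}  (empty — regression defined)
  G \ add = {ball_in(b4,rmB), free(right), robot_in(rmB)} \ {ball_in(b4,rmB), free(right)} = {robot_in(rmB)}
  ∪ pre   = {robot_in(rmB)} ∪ {carry(b4,right), robot_in(rmB)}
          = {carry(b4,right), robot_in(rmB)}

== RESULT ==
["carry(b4,right)", "robot_in(rmB)"]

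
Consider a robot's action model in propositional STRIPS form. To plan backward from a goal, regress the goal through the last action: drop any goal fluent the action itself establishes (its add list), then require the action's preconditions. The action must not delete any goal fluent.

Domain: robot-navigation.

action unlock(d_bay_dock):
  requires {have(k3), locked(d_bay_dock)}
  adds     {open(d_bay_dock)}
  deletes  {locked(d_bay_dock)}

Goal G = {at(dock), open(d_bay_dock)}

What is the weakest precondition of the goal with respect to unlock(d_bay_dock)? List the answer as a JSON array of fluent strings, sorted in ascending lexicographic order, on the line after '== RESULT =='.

Compute (G \ add) ∪ pre:
  G ∩ del = {}  (empty — regression defined)
  G \ add = {at(dock), open(d_bay_dock)} \ {open(d_bay_dock)} = {at(dock)}
  ∪ pre   = {at(dock)} ∪ {have(k3), locked(d_bay_dock)}
          = {at(dock), have(k3), locked(d_bay_dock)}

== RESULT ==
["at(dock)", "have(k3)", "locked(d_bay_dock)"]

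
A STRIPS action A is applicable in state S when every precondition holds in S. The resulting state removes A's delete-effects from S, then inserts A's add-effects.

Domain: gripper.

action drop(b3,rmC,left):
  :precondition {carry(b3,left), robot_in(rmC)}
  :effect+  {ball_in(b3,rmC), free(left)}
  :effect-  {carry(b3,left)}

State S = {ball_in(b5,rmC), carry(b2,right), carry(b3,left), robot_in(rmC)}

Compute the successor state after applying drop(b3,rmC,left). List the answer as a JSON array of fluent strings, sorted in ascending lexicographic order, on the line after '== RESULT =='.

Compute (S \ del) ∪ add:
  pre ⊆ S: {carry(b3,left), robot_in(rmC)} ⊆ S  — applicable
  S \ del = {ball_in(b5,rmC), carry(b2,right), robot_in(rmC)}
  ∪ add   = {ball_in(b3,rmC), ball_in(b5,rmC), carry(b2,right), free(left), robot_in(rmC)}

== RESULT ==
["ball_in(b3,rmC)", "ball_in(b5,rmC)", "carry(b2,right)", "free(left)", "robot_in(rmC)"]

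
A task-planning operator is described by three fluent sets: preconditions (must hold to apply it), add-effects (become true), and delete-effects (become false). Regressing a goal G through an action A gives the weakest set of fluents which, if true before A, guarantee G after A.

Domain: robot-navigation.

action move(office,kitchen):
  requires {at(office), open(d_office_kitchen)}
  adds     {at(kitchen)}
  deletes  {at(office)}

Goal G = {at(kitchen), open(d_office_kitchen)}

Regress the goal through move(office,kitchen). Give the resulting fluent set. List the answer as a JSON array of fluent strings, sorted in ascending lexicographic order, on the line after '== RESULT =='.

Regress:
  G ∩ del = {}  (empty — regression defined)
  G \ add = {at(kitchen), open(d_office_kitchen)} \ {at(kitchen)} = {open(d_office_kitchen)}
  ∪ pre   = {open(d_office_kitchen)} ∪ {at(office), open(d_office_kitchen)}
          = {at(office), open(d_office_kitchen)}

== RESULT ==
["at(office)", "open(d_office_kitchen)"]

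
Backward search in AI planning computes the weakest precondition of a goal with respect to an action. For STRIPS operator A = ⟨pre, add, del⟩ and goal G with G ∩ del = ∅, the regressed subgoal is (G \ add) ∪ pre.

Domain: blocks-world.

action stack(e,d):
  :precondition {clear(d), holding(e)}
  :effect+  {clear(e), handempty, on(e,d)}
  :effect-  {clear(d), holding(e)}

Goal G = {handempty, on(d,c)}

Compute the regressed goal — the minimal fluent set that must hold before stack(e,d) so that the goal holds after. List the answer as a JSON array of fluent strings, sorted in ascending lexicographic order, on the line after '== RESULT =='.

Regress:
  G ∩ del = {}  (empty — regression defined)
  G \ add = {handempty, on(d,c)} \ {clear(e), handempty, on(e,d)} = {on(d,c)}
  ∪ pre   = {on(d,c)} ∪ {clear(d), holding(e)}
          = {clear(d), holding(e), on(d,c)}

== RESULT ==
["clear(d)", "holding(e)", "on(d,c)"]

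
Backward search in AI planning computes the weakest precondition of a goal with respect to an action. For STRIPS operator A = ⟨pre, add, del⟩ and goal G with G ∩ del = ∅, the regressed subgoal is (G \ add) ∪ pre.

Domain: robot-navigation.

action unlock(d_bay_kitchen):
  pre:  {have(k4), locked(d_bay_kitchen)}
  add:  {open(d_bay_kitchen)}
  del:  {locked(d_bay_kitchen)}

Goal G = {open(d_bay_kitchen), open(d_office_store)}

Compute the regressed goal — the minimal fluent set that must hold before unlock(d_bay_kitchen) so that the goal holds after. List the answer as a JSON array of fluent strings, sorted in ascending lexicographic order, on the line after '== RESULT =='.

Regress:
  G ∩ del = {}  (empty — regression defined)
  G \ add = {open(d_bay_kitchen), open(d_office_store)} \ {open(d_bay_kitchen)} = {open(d_office_store)}
  ∪ pre   = {open(d_office_store)} ∪ {have(k4), locked(d_bay_kitchen)}
          = {have(k4), locked(d_bay_kitchen), open(d_office_store)}

== RESULT ==
["have(k4)", "locked(d_bay_kitchen)", "open(d_office_store)"]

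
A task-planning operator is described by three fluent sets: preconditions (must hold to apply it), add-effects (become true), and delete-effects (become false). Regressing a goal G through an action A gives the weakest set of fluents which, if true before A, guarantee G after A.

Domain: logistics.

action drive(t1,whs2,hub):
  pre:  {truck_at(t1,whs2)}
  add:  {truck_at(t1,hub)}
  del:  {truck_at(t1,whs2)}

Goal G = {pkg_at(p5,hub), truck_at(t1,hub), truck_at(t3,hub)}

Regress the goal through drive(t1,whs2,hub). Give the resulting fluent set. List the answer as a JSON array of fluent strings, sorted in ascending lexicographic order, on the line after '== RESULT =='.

Compute (G \ add) ∪ pre:
  G ∩ del = {}  (empty — regression defined)
  G \ add = {pkg_at(p5,hub), truck_at(t1,hub), truck_at(t3,hub)} \ {truck_at(t1,hub)} = {pkg_at(p5,hub), truck_at(t3,hub)}
  ∪ pre   = {pkg_at(p5,hub), truck_at(t3,hub)} ∪ {truck_at(t1,whs2)}
          = {pkg_at(p5,hub), truck_at(t1,whs2), truck_at(t3,hub)}

== RESULT ==
["pkg_at(p5,hub)", "truck_at(t1,whs2)", "truck_at(t3,hub)"]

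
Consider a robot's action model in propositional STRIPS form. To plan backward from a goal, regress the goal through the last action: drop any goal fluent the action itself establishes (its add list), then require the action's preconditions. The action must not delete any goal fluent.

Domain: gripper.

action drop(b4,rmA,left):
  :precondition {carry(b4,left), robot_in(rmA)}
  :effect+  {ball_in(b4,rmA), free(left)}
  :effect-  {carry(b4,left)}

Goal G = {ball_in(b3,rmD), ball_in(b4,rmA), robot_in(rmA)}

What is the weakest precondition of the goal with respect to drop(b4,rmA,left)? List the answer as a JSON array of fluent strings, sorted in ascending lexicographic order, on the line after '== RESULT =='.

Compute (G \ add) ∪ pre:
  G ∩ del = {}  (empty — regression defined)
  G \ add = {ball_in(b3,rmD), ball_in(b4,rmA), robot_in(rmA)} \ {ball_in(b4,rmA), free(left)} = {ball_in(b3,rmD), robot_in(rmA)}
  ∪ pre   = {ball_in(b3,rmD), robot_in(rmA)} ∪ {carry(b4,left), robot_in(rmA)}
          = {ball_in(b3,rmD), carry(b4,left), robot_in(rmA)}

== RESULT ==
["ball_in(b3,rmD)", "carry(b4,left)", "robot_in(rmA)"]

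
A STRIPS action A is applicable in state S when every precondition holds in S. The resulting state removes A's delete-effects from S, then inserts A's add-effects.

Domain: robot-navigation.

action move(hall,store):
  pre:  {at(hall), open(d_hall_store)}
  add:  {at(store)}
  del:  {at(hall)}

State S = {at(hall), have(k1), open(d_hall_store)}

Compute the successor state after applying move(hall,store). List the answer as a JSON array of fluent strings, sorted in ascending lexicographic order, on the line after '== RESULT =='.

Compute (S \ del) ∪ add:
  pre ⊆ S: {at(hall), open(d_hall_store)} ⊆ S  — applicable
  S \ del = {have(k1), open(d_hall_store)}
  ∪ add   = {at(store), have(k1), open(d_hall_store)}

== RESULT ==
["at(store)", "have(k1)", "open(d_hall_store)"]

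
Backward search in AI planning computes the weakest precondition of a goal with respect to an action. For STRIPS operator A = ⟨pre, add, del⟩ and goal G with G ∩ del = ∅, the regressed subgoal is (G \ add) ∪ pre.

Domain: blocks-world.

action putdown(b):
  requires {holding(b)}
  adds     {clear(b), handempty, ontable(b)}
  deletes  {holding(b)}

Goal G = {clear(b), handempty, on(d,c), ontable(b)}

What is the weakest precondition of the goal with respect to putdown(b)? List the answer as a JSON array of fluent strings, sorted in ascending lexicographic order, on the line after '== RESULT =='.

Regress:
  G ∩ del = {}  (empty — regression defined)
  G \ add = {clear(b), handempty, on(d,c), ontable(b)} \ {clear(b), handempty, ontable(b)} = {on(d,c)}
  ∪ pre   = {on(d,c)} ∪ {holding(b)}
          = {holding(b), on(d,c)}

== RESULT ==
["holding(b)", "on(d,c)"]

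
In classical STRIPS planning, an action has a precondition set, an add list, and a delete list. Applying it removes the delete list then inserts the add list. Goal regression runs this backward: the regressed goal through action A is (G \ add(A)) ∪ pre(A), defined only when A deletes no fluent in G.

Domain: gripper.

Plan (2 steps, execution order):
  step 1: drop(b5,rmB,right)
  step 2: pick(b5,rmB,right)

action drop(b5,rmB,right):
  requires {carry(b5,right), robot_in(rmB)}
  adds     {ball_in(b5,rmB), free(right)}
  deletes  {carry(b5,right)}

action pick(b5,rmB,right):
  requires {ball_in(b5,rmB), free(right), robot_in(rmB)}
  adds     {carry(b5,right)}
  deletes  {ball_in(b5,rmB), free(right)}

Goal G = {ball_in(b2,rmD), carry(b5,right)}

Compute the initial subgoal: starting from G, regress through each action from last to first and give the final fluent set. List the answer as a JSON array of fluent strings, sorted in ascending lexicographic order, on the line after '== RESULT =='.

Regress step by step:
  through step 2 (pick(b5,rmB,right)): drop {carry(b5,right)}, keep {ball_in(b2,rmD)}, require {ball_in(b5,rmB), free(right), robot_in(rmB)}
    → {ball_in(b2,rmD), ball_in(b5,rmB), free(right), robot_in(rmB)}
  through step 1 (drop(b5,rmB,right)): drop {ball_in(b5,rmB), free(right)}, keep {ball_in(b2,rmD), robot_in(rmB)}, require {carry(b5,right), robot_in(rmB)}
    → {ball_in(b2,rmD), carry(b5,right), robot_in(rmB)}

== RESULT ==
["ball_in(b2,rmD)", "carry(b5,right)", "robot_in(rmB)"]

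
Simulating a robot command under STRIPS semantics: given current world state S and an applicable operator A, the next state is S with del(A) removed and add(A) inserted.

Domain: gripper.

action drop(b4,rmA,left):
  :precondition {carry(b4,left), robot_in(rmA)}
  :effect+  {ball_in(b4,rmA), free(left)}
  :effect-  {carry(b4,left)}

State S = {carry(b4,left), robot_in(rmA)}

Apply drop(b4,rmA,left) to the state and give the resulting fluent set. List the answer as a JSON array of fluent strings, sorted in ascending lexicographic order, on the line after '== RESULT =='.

Compute (S \ del) ∪ add:
  pre ⊆ S: {carry(b4,left), robot_in(rmA)} ⊆ S  — applicable
  S \ del = {robot_in(rmA)}
  ∪ add   = {ball_in(b4,rmA), free(left), robot_in(rmA)}

== RESULT ==
["ball_in(b4,rmA)", "free(left)", "robot_in(rmA)"]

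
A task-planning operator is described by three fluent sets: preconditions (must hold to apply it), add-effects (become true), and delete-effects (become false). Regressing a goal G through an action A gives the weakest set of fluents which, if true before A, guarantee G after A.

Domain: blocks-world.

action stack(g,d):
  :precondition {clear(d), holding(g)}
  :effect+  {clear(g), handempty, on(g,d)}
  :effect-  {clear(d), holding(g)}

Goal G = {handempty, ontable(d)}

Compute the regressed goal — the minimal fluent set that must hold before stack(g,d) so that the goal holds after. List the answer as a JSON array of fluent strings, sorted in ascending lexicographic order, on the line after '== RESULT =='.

Regress:
  G ∩ del = {}  (empty — regression defined)
  G \ add = {handempty, ontable(d)} \ {clear(g), handempty, on(g,d)} = {ontable(d)}
  ∪ pre   = {ontable(d)} ∪ {clear(d), holding(g)}
          = {clear(d), holding(g), ontable(d)}

== RESULT ==
["clear(d)", "holding(g)", "ontable(d)"]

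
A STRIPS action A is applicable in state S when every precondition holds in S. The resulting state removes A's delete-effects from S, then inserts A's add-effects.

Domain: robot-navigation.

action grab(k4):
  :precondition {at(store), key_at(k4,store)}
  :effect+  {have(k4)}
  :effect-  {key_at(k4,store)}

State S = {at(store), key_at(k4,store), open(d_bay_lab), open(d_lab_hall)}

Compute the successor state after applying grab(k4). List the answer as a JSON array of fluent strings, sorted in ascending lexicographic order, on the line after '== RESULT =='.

Compute (S \ del) ∪ add:
  pre ⊆ S: {at(store), key_at(k4,store)} ⊆ S  — applicable
  S \ del = {at(store), open(d_bay_lab), open(d_lab_hall)}
  ∪ add   = {at(store), have(k4), open(d_bay_lab), open(d_lab_hall)}

== RESULT ==
["at(store)", "have(k4)", "open(d_bay_lab)", "open(d_lab_hall)"]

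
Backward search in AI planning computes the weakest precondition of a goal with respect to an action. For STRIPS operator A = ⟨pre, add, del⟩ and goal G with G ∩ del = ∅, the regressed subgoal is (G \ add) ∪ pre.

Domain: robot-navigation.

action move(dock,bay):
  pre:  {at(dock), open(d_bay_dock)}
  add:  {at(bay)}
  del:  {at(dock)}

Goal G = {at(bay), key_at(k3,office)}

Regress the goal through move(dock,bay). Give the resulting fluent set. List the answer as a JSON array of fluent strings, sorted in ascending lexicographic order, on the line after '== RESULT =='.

Compute (G \ add) ∪ pre:
  G ∩ del = {}  (empty — regression defined)
  G \ add = {at(bay), key_at(k3,office)} \ {at(bay)} = {key_at(k3,office)}
  ∪ pre   = {key_at(k3,office)} ∪ {at(dock), open(d_bay_dock)}
          = {at(dock), key_at(k3,office), open(d_bay_dock)}

== RESULT ==
["at(dock)", "key_at(k3,office)", "open(d_bay_dock)"]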